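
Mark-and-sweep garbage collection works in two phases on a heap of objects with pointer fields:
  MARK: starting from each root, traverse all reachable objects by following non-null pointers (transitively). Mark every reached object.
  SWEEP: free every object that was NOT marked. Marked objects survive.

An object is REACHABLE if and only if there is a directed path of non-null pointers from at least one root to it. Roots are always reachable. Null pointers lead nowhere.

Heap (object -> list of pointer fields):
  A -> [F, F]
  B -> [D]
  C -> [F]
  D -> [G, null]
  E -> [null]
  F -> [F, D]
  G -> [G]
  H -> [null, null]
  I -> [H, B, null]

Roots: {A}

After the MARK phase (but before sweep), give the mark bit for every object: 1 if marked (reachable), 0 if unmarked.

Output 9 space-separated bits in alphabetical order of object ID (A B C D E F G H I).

Answer: 1 0 0 1 0 1 1 0 0

Derivation:
Roots: A
Mark A: refs=F F, marked=A
Mark F: refs=F D, marked=A F
Mark D: refs=G null, marked=A D F
Mark G: refs=G, marked=A D F G
Unmarked (collected): B C E H I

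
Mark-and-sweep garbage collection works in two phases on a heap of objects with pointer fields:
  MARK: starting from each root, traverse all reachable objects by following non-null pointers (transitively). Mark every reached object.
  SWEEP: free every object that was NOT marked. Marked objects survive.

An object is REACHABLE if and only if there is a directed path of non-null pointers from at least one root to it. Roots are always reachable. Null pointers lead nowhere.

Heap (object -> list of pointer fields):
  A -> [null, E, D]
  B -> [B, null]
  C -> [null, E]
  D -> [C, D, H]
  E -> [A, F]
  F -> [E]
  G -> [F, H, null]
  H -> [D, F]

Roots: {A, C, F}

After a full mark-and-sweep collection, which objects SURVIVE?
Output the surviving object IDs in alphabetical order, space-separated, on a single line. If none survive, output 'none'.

Roots: A C F
Mark A: refs=null E D, marked=A
Mark C: refs=null E, marked=A C
Mark F: refs=E, marked=A C F
Mark E: refs=A F, marked=A C E F
Mark D: refs=C D H, marked=A C D E F
Mark H: refs=D F, marked=A C D E F H
Unmarked (collected): B G

Answer: A C D E F H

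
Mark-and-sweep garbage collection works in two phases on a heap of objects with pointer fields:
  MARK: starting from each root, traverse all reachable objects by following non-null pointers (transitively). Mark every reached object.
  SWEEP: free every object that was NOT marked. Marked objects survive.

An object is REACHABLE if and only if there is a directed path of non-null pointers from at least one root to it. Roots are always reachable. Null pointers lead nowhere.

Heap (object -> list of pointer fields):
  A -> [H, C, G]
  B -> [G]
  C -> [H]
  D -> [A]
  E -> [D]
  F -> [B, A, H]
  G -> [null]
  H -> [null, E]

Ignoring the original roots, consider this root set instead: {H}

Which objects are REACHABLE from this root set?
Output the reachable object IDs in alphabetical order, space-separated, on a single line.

Roots: H
Mark H: refs=null E, marked=H
Mark E: refs=D, marked=E H
Mark D: refs=A, marked=D E H
Mark A: refs=H C G, marked=A D E H
Mark C: refs=H, marked=A C D E H
Mark G: refs=null, marked=A C D E G H
Unmarked (collected): B F

Answer: A C D E G H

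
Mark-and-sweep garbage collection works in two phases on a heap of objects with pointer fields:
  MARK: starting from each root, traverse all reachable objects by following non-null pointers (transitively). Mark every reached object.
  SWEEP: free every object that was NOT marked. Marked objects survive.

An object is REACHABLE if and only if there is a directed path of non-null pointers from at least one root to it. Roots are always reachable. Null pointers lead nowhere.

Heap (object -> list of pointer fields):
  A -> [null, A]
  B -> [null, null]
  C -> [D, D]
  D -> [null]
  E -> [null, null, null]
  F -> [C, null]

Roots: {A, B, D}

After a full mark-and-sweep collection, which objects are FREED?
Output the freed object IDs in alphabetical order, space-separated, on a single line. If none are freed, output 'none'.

Roots: A B D
Mark A: refs=null A, marked=A
Mark B: refs=null null, marked=A B
Mark D: refs=null, marked=A B D
Unmarked (collected): C E F

Answer: C E F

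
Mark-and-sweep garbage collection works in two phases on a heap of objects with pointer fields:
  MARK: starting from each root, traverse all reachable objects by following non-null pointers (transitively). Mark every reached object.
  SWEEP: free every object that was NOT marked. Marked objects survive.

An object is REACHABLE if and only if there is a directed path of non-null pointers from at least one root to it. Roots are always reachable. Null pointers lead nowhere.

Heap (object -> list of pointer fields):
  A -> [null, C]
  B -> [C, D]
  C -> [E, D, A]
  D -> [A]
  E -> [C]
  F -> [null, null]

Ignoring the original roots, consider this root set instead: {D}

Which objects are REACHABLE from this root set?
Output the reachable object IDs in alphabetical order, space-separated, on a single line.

Roots: D
Mark D: refs=A, marked=D
Mark A: refs=null C, marked=A D
Mark C: refs=E D A, marked=A C D
Mark E: refs=C, marked=A C D E
Unmarked (collected): B F

Answer: A C D E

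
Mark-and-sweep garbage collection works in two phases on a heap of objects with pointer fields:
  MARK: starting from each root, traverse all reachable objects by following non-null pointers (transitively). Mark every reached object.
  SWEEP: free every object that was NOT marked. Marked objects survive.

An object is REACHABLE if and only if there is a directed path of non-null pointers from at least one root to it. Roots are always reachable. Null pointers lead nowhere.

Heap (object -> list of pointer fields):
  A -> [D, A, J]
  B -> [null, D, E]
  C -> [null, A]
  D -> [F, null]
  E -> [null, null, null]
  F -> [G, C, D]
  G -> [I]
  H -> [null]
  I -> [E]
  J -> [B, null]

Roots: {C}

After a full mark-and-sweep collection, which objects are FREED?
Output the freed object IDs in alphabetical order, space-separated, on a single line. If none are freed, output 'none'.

Answer: H

Derivation:
Roots: C
Mark C: refs=null A, marked=C
Mark A: refs=D A J, marked=A C
Mark D: refs=F null, marked=A C D
Mark J: refs=B null, marked=A C D J
Mark F: refs=G C D, marked=A C D F J
Mark B: refs=null D E, marked=A B C D F J
Mark G: refs=I, marked=A B C D F G J
Mark E: refs=null null null, marked=A B C D E F G J
Mark I: refs=E, marked=A B C D E F G I J
Unmarked (collected): H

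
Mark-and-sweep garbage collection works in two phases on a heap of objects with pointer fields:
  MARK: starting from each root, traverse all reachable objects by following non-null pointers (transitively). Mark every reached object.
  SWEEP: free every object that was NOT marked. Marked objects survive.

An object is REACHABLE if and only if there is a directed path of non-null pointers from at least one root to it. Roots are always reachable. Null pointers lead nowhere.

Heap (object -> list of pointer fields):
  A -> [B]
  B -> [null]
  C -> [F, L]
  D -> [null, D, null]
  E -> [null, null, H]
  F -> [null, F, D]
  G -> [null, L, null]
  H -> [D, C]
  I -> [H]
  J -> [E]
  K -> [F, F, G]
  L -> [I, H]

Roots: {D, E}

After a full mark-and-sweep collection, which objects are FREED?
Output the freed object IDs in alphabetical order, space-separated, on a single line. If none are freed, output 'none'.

Roots: D E
Mark D: refs=null D null, marked=D
Mark E: refs=null null H, marked=D E
Mark H: refs=D C, marked=D E H
Mark C: refs=F L, marked=C D E H
Mark F: refs=null F D, marked=C D E F H
Mark L: refs=I H, marked=C D E F H L
Mark I: refs=H, marked=C D E F H I L
Unmarked (collected): A B G J K

Answer: A B G J K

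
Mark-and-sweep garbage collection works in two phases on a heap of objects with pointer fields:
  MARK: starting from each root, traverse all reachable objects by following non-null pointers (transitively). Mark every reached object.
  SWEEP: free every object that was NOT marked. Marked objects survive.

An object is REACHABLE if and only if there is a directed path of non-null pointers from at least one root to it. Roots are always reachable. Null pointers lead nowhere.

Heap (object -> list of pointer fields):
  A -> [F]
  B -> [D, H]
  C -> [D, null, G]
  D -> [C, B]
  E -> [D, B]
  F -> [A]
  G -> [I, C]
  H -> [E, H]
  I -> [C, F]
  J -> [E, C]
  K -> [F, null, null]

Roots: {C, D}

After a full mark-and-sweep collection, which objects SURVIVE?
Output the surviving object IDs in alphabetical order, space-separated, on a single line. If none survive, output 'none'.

Roots: C D
Mark C: refs=D null G, marked=C
Mark D: refs=C B, marked=C D
Mark G: refs=I C, marked=C D G
Mark B: refs=D H, marked=B C D G
Mark I: refs=C F, marked=B C D G I
Mark H: refs=E H, marked=B C D G H I
Mark F: refs=A, marked=B C D F G H I
Mark E: refs=D B, marked=B C D E F G H I
Mark A: refs=F, marked=A B C D E F G H I
Unmarked (collected): J K

Answer: A B C D E F G H I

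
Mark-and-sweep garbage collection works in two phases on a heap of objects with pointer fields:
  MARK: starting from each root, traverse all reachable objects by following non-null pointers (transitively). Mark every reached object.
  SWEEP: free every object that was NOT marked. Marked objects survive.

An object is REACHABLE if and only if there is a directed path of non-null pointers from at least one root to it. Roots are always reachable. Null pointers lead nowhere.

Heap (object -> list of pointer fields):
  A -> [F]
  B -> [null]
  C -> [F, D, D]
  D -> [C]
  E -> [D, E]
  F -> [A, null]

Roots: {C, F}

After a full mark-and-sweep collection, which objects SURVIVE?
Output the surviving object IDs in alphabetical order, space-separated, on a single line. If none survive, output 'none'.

Roots: C F
Mark C: refs=F D D, marked=C
Mark F: refs=A null, marked=C F
Mark D: refs=C, marked=C D F
Mark A: refs=F, marked=A C D F
Unmarked (collected): B E

Answer: A C D F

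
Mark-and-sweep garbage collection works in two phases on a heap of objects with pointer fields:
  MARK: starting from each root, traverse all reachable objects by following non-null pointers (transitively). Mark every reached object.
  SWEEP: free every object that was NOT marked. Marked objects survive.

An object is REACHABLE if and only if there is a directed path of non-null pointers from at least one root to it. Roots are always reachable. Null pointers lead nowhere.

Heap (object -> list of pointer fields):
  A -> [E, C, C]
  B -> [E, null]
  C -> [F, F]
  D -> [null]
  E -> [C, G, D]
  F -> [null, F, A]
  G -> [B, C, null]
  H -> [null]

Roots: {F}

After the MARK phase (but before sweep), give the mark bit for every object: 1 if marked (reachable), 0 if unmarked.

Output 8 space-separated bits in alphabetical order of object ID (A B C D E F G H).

Roots: F
Mark F: refs=null F A, marked=F
Mark A: refs=E C C, marked=A F
Mark E: refs=C G D, marked=A E F
Mark C: refs=F F, marked=A C E F
Mark G: refs=B C null, marked=A C E F G
Mark D: refs=null, marked=A C D E F G
Mark B: refs=E null, marked=A B C D E F G
Unmarked (collected): H

Answer: 1 1 1 1 1 1 1 0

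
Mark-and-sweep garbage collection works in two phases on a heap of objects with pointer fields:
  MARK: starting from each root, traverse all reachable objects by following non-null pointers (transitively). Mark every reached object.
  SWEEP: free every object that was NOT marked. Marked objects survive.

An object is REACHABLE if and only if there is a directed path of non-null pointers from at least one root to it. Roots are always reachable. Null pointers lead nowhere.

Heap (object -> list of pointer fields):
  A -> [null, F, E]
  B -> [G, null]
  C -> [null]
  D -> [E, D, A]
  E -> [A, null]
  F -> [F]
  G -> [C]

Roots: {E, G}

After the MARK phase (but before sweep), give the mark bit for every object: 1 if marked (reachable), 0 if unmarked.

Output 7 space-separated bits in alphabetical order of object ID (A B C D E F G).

Answer: 1 0 1 0 1 1 1

Derivation:
Roots: E G
Mark E: refs=A null, marked=E
Mark G: refs=C, marked=E G
Mark A: refs=null F E, marked=A E G
Mark C: refs=null, marked=A C E G
Mark F: refs=F, marked=A C E F G
Unmarked (collected): B D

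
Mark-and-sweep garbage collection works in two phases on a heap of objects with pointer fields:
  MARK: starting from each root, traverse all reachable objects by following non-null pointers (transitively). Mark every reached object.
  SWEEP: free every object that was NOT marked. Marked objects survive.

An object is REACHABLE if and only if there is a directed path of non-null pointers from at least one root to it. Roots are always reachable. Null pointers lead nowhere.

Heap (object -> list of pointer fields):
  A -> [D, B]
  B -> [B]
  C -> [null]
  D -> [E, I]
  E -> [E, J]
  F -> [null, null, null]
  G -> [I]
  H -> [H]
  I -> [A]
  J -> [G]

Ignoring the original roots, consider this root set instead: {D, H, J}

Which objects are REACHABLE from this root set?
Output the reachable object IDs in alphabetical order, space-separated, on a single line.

Roots: D H J
Mark D: refs=E I, marked=D
Mark H: refs=H, marked=D H
Mark J: refs=G, marked=D H J
Mark E: refs=E J, marked=D E H J
Mark I: refs=A, marked=D E H I J
Mark G: refs=I, marked=D E G H I J
Mark A: refs=D B, marked=A D E G H I J
Mark B: refs=B, marked=A B D E G H I J
Unmarked (collected): C F

Answer: A B D E G H I J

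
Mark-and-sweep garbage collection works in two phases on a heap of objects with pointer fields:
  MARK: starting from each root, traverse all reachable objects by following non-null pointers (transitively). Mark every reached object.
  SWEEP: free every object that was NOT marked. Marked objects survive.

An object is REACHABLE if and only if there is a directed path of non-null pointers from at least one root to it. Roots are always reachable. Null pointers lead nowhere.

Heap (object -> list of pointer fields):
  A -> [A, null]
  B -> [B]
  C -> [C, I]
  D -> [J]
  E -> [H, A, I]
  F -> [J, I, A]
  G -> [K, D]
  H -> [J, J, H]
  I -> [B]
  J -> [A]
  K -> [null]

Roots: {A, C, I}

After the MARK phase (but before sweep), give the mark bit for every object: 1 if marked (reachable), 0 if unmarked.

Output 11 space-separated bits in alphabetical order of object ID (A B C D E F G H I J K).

Answer: 1 1 1 0 0 0 0 0 1 0 0

Derivation:
Roots: A C I
Mark A: refs=A null, marked=A
Mark C: refs=C I, marked=A C
Mark I: refs=B, marked=A C I
Mark B: refs=B, marked=A B C I
Unmarked (collected): D E F G H J K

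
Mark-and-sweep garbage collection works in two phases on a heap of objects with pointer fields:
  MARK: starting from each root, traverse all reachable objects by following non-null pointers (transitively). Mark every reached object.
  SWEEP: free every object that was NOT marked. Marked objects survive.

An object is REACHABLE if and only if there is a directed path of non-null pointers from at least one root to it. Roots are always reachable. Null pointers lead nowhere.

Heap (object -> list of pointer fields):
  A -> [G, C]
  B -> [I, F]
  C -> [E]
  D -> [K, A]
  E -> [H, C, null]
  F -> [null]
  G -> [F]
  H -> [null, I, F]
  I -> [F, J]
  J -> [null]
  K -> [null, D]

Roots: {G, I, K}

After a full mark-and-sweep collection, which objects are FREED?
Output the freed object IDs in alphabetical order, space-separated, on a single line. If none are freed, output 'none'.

Roots: G I K
Mark G: refs=F, marked=G
Mark I: refs=F J, marked=G I
Mark K: refs=null D, marked=G I K
Mark F: refs=null, marked=F G I K
Mark J: refs=null, marked=F G I J K
Mark D: refs=K A, marked=D F G I J K
Mark A: refs=G C, marked=A D F G I J K
Mark C: refs=E, marked=A C D F G I J K
Mark E: refs=H C null, marked=A C D E F G I J K
Mark H: refs=null I F, marked=A C D E F G H I J K
Unmarked (collected): B

Answer: B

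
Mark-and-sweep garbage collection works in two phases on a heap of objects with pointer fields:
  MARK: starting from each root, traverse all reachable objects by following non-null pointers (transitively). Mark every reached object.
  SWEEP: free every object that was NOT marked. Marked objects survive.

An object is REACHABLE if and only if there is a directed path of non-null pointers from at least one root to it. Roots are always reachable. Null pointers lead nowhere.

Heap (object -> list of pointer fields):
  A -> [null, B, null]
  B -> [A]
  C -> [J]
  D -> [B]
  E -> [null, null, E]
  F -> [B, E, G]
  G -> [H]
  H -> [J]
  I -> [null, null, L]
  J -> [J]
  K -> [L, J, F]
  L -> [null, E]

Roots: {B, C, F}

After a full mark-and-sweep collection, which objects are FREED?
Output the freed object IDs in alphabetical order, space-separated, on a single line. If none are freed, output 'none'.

Answer: D I K L

Derivation:
Roots: B C F
Mark B: refs=A, marked=B
Mark C: refs=J, marked=B C
Mark F: refs=B E G, marked=B C F
Mark A: refs=null B null, marked=A B C F
Mark J: refs=J, marked=A B C F J
Mark E: refs=null null E, marked=A B C E F J
Mark G: refs=H, marked=A B C E F G J
Mark H: refs=J, marked=A B C E F G H J
Unmarked (collected): D I K L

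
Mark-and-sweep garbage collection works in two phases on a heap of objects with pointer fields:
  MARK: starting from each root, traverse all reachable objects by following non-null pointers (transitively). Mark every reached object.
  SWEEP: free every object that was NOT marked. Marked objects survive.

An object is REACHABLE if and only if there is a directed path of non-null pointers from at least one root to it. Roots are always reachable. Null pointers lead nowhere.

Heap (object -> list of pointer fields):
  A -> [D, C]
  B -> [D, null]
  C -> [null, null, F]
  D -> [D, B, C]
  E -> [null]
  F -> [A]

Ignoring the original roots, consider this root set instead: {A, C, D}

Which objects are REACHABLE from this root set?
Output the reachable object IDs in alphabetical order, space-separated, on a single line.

Roots: A C D
Mark A: refs=D C, marked=A
Mark C: refs=null null F, marked=A C
Mark D: refs=D B C, marked=A C D
Mark F: refs=A, marked=A C D F
Mark B: refs=D null, marked=A B C D F
Unmarked (collected): E

Answer: A B C D F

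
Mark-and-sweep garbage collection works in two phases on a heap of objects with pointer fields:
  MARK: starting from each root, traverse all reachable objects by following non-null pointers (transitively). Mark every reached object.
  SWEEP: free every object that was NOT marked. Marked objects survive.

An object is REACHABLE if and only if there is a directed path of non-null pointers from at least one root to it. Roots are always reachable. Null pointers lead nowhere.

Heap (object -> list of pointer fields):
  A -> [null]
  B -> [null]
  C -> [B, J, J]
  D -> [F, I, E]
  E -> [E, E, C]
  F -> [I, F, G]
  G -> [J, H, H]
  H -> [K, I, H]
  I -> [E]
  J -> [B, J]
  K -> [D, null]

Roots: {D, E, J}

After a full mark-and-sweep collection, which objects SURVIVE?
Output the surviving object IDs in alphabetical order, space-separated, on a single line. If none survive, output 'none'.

Answer: B C D E F G H I J K

Derivation:
Roots: D E J
Mark D: refs=F I E, marked=D
Mark E: refs=E E C, marked=D E
Mark J: refs=B J, marked=D E J
Mark F: refs=I F G, marked=D E F J
Mark I: refs=E, marked=D E F I J
Mark C: refs=B J J, marked=C D E F I J
Mark B: refs=null, marked=B C D E F I J
Mark G: refs=J H H, marked=B C D E F G I J
Mark H: refs=K I H, marked=B C D E F G H I J
Mark K: refs=D null, marked=B C D E F G H I J K
Unmarked (collected): A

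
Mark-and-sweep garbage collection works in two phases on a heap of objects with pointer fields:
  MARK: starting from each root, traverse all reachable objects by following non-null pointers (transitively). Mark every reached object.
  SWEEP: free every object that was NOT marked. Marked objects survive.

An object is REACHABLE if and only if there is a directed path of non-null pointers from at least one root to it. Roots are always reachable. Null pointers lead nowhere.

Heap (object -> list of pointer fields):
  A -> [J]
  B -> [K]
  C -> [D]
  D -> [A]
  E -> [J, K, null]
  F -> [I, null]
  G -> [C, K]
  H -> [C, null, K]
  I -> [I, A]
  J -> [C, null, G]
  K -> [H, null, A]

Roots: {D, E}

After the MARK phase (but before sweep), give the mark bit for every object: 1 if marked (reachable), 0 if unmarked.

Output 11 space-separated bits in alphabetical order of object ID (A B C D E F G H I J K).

Answer: 1 0 1 1 1 0 1 1 0 1 1

Derivation:
Roots: D E
Mark D: refs=A, marked=D
Mark E: refs=J K null, marked=D E
Mark A: refs=J, marked=A D E
Mark J: refs=C null G, marked=A D E J
Mark K: refs=H null A, marked=A D E J K
Mark C: refs=D, marked=A C D E J K
Mark G: refs=C K, marked=A C D E G J K
Mark H: refs=C null K, marked=A C D E G H J K
Unmarked (collected): B F I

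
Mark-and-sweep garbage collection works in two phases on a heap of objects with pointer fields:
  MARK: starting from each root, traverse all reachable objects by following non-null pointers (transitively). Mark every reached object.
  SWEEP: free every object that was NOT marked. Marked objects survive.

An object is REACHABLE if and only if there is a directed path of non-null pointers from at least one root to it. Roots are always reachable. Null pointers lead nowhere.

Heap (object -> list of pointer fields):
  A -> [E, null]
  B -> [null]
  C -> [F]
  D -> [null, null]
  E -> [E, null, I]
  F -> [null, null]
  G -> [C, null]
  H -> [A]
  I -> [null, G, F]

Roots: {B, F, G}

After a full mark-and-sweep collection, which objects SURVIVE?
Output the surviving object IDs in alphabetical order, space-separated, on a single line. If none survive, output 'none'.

Roots: B F G
Mark B: refs=null, marked=B
Mark F: refs=null null, marked=B F
Mark G: refs=C null, marked=B F G
Mark C: refs=F, marked=B C F G
Unmarked (collected): A D E H I

Answer: B C F G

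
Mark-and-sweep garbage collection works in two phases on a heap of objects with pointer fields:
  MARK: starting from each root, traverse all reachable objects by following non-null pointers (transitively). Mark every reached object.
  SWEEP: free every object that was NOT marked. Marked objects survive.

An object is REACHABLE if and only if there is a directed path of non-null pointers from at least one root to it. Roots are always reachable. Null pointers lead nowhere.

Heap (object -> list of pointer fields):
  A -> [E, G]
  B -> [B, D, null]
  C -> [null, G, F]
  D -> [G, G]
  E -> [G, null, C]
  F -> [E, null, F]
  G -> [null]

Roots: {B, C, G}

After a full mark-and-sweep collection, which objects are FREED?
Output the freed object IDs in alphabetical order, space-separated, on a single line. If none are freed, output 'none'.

Answer: A

Derivation:
Roots: B C G
Mark B: refs=B D null, marked=B
Mark C: refs=null G F, marked=B C
Mark G: refs=null, marked=B C G
Mark D: refs=G G, marked=B C D G
Mark F: refs=E null F, marked=B C D F G
Mark E: refs=G null C, marked=B C D E F G
Unmarked (collected): A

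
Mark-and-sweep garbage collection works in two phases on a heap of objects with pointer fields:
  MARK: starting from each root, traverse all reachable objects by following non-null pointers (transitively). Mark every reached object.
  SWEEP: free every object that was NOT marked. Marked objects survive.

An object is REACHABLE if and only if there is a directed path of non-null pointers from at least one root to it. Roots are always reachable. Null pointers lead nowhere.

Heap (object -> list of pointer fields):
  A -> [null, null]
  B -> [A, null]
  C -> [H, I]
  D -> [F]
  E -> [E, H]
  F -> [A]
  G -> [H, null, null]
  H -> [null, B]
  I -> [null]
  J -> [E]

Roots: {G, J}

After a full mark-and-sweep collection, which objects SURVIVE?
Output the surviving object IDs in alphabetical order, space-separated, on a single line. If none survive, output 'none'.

Roots: G J
Mark G: refs=H null null, marked=G
Mark J: refs=E, marked=G J
Mark H: refs=null B, marked=G H J
Mark E: refs=E H, marked=E G H J
Mark B: refs=A null, marked=B E G H J
Mark A: refs=null null, marked=A B E G H J
Unmarked (collected): C D F I

Answer: A B E G H J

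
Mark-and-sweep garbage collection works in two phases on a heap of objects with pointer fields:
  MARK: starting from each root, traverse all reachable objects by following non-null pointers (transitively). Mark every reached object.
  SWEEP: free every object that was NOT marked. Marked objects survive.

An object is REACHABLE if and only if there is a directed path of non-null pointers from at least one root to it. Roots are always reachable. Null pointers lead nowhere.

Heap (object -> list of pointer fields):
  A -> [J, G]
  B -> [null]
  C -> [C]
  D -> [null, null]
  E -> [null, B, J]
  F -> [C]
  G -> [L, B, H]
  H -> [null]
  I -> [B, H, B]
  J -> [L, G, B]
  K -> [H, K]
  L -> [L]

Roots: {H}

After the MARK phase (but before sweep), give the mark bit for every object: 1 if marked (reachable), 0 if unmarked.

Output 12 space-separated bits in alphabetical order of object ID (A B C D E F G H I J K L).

Roots: H
Mark H: refs=null, marked=H
Unmarked (collected): A B C D E F G I J K L

Answer: 0 0 0 0 0 0 0 1 0 0 0 0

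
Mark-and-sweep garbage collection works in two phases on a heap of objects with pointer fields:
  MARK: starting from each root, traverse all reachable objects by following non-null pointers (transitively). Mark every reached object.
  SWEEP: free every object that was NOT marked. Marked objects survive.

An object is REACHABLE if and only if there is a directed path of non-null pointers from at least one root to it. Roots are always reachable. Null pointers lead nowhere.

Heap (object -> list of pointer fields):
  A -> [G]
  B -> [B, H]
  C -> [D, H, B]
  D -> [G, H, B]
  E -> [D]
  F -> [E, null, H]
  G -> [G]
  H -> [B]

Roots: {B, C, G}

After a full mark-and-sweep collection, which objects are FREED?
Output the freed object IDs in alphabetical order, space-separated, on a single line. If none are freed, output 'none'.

Answer: A E F

Derivation:
Roots: B C G
Mark B: refs=B H, marked=B
Mark C: refs=D H B, marked=B C
Mark G: refs=G, marked=B C G
Mark H: refs=B, marked=B C G H
Mark D: refs=G H B, marked=B C D G H
Unmarked (collected): A E F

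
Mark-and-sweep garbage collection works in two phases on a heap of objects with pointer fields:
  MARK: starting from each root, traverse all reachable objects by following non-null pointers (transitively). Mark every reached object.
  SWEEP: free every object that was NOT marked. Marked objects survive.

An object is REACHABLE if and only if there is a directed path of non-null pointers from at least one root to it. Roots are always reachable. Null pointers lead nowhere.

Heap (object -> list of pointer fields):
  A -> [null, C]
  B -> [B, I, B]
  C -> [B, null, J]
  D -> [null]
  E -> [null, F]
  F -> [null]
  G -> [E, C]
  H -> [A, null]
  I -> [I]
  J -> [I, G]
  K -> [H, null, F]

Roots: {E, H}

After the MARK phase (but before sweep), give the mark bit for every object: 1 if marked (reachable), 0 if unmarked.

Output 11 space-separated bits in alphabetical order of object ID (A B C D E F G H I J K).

Answer: 1 1 1 0 1 1 1 1 1 1 0

Derivation:
Roots: E H
Mark E: refs=null F, marked=E
Mark H: refs=A null, marked=E H
Mark F: refs=null, marked=E F H
Mark A: refs=null C, marked=A E F H
Mark C: refs=B null J, marked=A C E F H
Mark B: refs=B I B, marked=A B C E F H
Mark J: refs=I G, marked=A B C E F H J
Mark I: refs=I, marked=A B C E F H I J
Mark G: refs=E C, marked=A B C E F G H I J
Unmarked (collected): D K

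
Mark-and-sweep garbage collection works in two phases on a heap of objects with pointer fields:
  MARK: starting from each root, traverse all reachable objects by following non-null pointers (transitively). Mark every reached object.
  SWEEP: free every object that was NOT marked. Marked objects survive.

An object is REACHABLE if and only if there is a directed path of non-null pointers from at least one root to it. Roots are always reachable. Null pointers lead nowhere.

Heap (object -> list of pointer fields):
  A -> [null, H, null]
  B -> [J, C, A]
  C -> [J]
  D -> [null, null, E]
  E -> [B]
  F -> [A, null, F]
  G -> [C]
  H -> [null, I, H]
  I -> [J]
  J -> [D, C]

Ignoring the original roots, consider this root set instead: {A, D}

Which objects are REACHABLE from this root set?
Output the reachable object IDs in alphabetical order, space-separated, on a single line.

Answer: A B C D E H I J

Derivation:
Roots: A D
Mark A: refs=null H null, marked=A
Mark D: refs=null null E, marked=A D
Mark H: refs=null I H, marked=A D H
Mark E: refs=B, marked=A D E H
Mark I: refs=J, marked=A D E H I
Mark B: refs=J C A, marked=A B D E H I
Mark J: refs=D C, marked=A B D E H I J
Mark C: refs=J, marked=A B C D E H I J
Unmarked (collected): F G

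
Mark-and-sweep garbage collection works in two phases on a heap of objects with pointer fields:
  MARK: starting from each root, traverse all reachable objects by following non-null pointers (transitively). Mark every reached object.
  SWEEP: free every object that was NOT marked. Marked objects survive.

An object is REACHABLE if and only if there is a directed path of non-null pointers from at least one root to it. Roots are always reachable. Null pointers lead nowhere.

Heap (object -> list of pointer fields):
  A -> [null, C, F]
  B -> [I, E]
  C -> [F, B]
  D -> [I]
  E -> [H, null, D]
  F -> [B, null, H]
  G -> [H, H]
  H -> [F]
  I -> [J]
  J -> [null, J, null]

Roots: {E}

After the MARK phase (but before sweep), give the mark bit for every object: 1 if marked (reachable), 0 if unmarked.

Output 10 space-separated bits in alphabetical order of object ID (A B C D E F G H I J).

Roots: E
Mark E: refs=H null D, marked=E
Mark H: refs=F, marked=E H
Mark D: refs=I, marked=D E H
Mark F: refs=B null H, marked=D E F H
Mark I: refs=J, marked=D E F H I
Mark B: refs=I E, marked=B D E F H I
Mark J: refs=null J null, marked=B D E F H I J
Unmarked (collected): A C G

Answer: 0 1 0 1 1 1 0 1 1 1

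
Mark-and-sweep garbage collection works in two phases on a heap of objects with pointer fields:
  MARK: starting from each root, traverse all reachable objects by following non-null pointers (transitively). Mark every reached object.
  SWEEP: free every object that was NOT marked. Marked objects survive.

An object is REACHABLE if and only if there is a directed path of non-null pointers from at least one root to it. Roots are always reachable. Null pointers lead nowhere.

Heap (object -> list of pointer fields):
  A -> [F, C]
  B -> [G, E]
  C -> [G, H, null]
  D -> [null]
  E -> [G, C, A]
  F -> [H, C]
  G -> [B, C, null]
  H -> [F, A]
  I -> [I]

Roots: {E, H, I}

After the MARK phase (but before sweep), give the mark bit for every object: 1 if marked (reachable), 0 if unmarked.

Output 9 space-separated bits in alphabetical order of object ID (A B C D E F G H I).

Answer: 1 1 1 0 1 1 1 1 1

Derivation:
Roots: E H I
Mark E: refs=G C A, marked=E
Mark H: refs=F A, marked=E H
Mark I: refs=I, marked=E H I
Mark G: refs=B C null, marked=E G H I
Mark C: refs=G H null, marked=C E G H I
Mark A: refs=F C, marked=A C E G H I
Mark F: refs=H C, marked=A C E F G H I
Mark B: refs=G E, marked=A B C E F G H I
Unmarked (collected): D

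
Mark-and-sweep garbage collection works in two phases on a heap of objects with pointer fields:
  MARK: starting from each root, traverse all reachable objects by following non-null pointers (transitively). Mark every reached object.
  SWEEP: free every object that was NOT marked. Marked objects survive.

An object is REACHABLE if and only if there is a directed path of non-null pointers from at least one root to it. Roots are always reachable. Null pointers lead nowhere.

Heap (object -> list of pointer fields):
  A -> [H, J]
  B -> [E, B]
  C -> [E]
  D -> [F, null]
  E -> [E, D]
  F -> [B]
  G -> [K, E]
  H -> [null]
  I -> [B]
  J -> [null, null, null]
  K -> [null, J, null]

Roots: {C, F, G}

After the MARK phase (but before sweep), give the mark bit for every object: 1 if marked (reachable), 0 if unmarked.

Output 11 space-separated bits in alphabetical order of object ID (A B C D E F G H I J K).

Roots: C F G
Mark C: refs=E, marked=C
Mark F: refs=B, marked=C F
Mark G: refs=K E, marked=C F G
Mark E: refs=E D, marked=C E F G
Mark B: refs=E B, marked=B C E F G
Mark K: refs=null J null, marked=B C E F G K
Mark D: refs=F null, marked=B C D E F G K
Mark J: refs=null null null, marked=B C D E F G J K
Unmarked (collected): A H I

Answer: 0 1 1 1 1 1 1 0 0 1 1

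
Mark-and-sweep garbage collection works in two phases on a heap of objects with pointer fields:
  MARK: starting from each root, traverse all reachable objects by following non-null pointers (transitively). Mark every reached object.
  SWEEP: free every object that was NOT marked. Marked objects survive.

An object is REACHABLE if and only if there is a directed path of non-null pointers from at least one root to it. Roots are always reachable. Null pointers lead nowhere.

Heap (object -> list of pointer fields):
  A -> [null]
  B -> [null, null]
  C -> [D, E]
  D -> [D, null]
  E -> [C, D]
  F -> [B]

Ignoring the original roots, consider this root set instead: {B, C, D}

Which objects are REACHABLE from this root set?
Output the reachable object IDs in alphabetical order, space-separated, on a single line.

Roots: B C D
Mark B: refs=null null, marked=B
Mark C: refs=D E, marked=B C
Mark D: refs=D null, marked=B C D
Mark E: refs=C D, marked=B C D E
Unmarked (collected): A F

Answer: B C D E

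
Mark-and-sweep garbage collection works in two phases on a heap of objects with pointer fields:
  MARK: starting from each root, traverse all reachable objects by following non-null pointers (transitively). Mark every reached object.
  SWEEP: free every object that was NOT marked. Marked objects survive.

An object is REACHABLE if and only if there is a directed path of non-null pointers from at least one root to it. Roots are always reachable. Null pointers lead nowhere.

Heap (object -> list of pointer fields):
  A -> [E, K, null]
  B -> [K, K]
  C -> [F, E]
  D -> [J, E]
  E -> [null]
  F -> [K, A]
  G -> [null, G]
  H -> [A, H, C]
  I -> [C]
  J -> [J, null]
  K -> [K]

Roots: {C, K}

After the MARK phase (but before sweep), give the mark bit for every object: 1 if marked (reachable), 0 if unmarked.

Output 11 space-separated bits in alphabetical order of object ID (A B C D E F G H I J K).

Answer: 1 0 1 0 1 1 0 0 0 0 1

Derivation:
Roots: C K
Mark C: refs=F E, marked=C
Mark K: refs=K, marked=C K
Mark F: refs=K A, marked=C F K
Mark E: refs=null, marked=C E F K
Mark A: refs=E K null, marked=A C E F K
Unmarked (collected): B D G H I J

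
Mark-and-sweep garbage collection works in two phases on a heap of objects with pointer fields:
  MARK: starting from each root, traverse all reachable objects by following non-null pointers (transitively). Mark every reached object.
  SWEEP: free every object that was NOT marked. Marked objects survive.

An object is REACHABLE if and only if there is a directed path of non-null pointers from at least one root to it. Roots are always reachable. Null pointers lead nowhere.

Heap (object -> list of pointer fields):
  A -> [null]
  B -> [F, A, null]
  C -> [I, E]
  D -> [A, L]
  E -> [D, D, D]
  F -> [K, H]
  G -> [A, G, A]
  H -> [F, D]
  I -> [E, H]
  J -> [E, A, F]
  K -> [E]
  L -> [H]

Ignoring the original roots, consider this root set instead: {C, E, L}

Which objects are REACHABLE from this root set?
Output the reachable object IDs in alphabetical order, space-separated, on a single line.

Roots: C E L
Mark C: refs=I E, marked=C
Mark E: refs=D D D, marked=C E
Mark L: refs=H, marked=C E L
Mark I: refs=E H, marked=C E I L
Mark D: refs=A L, marked=C D E I L
Mark H: refs=F D, marked=C D E H I L
Mark A: refs=null, marked=A C D E H I L
Mark F: refs=K H, marked=A C D E F H I L
Mark K: refs=E, marked=A C D E F H I K L
Unmarked (collected): B G J

Answer: A C D E F H I K L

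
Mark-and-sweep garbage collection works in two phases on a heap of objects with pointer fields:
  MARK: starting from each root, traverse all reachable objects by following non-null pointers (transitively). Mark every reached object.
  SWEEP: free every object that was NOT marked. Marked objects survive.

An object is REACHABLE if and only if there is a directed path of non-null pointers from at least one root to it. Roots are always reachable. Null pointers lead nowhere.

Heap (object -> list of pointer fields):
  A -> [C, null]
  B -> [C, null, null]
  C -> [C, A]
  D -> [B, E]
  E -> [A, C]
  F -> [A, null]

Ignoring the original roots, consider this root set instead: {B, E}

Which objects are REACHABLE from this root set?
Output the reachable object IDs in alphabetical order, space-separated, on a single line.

Roots: B E
Mark B: refs=C null null, marked=B
Mark E: refs=A C, marked=B E
Mark C: refs=C A, marked=B C E
Mark A: refs=C null, marked=A B C E
Unmarked (collected): D F

Answer: A B C E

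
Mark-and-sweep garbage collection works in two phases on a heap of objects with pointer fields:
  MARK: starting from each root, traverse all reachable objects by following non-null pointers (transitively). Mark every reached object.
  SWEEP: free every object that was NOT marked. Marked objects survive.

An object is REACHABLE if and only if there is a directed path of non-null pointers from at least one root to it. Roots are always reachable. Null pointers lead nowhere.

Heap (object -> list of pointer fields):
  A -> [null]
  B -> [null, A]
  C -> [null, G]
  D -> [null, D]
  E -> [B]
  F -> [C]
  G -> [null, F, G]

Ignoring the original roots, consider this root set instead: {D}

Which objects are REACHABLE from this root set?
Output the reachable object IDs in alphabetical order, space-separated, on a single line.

Answer: D

Derivation:
Roots: D
Mark D: refs=null D, marked=D
Unmarked (collected): A B C E F G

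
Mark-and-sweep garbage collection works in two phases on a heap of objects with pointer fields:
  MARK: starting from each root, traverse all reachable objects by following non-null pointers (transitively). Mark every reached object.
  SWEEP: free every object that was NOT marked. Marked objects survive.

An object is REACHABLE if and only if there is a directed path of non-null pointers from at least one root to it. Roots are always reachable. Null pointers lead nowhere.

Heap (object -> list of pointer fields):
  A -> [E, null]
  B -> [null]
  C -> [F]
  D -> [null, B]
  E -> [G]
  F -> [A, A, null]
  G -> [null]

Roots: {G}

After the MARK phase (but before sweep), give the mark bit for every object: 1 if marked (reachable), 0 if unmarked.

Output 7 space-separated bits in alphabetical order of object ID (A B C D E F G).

Roots: G
Mark G: refs=null, marked=G
Unmarked (collected): A B C D E F

Answer: 0 0 0 0 0 0 1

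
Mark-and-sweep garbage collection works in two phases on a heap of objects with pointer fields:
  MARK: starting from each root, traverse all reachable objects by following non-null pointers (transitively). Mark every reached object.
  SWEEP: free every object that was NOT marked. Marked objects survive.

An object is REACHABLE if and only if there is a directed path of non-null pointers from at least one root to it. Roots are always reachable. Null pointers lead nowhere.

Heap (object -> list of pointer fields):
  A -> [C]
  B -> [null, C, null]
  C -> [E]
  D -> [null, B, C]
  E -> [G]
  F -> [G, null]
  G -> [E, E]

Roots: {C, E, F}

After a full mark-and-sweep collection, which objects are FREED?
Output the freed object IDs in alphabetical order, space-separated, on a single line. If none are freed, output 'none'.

Roots: C E F
Mark C: refs=E, marked=C
Mark E: refs=G, marked=C E
Mark F: refs=G null, marked=C E F
Mark G: refs=E E, marked=C E F G
Unmarked (collected): A B D

Answer: A B D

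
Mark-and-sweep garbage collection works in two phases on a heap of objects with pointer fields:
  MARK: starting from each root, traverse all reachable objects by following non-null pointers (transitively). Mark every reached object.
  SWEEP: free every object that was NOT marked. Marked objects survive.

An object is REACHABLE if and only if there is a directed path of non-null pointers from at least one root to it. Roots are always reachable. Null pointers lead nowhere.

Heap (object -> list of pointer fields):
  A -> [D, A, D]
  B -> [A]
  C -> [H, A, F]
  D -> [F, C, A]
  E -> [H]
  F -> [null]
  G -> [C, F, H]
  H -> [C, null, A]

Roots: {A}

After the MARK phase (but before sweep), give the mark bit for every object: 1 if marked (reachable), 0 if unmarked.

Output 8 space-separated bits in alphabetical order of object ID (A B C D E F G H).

Roots: A
Mark A: refs=D A D, marked=A
Mark D: refs=F C A, marked=A D
Mark F: refs=null, marked=A D F
Mark C: refs=H A F, marked=A C D F
Mark H: refs=C null A, marked=A C D F H
Unmarked (collected): B E G

Answer: 1 0 1 1 0 1 0 1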